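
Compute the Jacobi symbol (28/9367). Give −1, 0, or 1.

Pull out 2^2: since 9367 ≡ 7 (mod 8), (2/9367) = +1, so (2/9367)^2 = +1.
Reciprocity: 7 ≡ 3 and 9367 ≡ 3 (mod 4), so (7/9367) = −(9367/7).
Reduce top mod 7: now compute (1/7).
Reached (1/7) = 1. Collecting the sign flips along the way, the symbol is -1.

-1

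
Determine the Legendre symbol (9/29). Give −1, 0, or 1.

1

Reciprocity: 9 ≡ 1 and 29 ≡ 1 (mod 4), so (9/29) = +(29/9).
Reduce top mod 9: now compute (2/9).
Pull out 2: since 9 ≡ 1 (mod 8), (2/9) = +1.
Reached (1/9) = 1. Collecting the sign flips along the way, the symbol is +1.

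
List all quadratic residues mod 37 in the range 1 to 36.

1, 3, 4, 7, 9, 10, 11, 12, 16, 21, 25, 26, 27, 28, 30, 33, 34, 36

Square k = 1,…,18 (k and 37−k give the same square):
1²=1, 2²=4, 3²=9, 4²=16, 5²=25, 6²=36, 7²≡12, 8²≡27, 9²≡7, 10²≡26, 11²≡10, 12²≡33, 13²≡21, 14²≡11, 15²≡3, 16²≡34, 17²≡30, 18²≡28 (mod 37).
So the quadratic residues mod 37 are {1, 3, 4, 7, 9, 10, 11, 12, 16, 21, 25, 26, 27, 28, 30, 33, 34, 36}.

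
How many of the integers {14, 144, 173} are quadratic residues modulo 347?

3

(14/347) = +1 → QR.
(144/347) = +1 → QR.
(173/347) = +1 → QR.
Total quadratic residues among the 3: 3.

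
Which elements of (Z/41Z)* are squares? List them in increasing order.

1 2 4 5 8 9 10 16 18 20 21 23 25 31 32 33 36 37 39 40

Square k = 1,…,20 (k and 41−k give the same square):
1²=1, 2²=4, 3²=9, 4²=16, 5²=25, 6²=36, 7²≡8, 8²≡23, 9²≡40, 10²≡18, 11²≡39, 12²≡21, 13²≡5, 14²≡32, 15²≡20, 16²≡10, 17²≡2, 18²≡37, 19²≡33, 20²≡31 (mod 41).
So the quadratic residues mod 41 are {1, 2, 4, 5, 8, 9, 10, 16, 18, 20, 21, 23, 25, 31, 32, 33, 36, 37, 39, 40}.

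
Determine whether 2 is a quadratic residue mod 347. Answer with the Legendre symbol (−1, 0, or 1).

-1

Pull out 2: since 347 ≡ 3 (mod 8), (2/347) = -1.
Reached (1/347) = 1. Collecting the sign flips along the way, the symbol is -1.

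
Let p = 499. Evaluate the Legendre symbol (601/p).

-1

First reduce: 601 ≡ 102 (mod 499).
Pull out 2: since 499 ≡ 3 (mod 8), (2/499) = -1.
Reciprocity: 51 ≡ 3 and 499 ≡ 3 (mod 4), so (51/499) = −(499/51).
Reduce top mod 51: now compute (40/51).
Pull out 2^3: since 51 ≡ 3 (mod 8), (2/51) = -1, so (2/51)^3 = -1.
Reciprocity: 5 ≡ 1 and 51 ≡ 3 (mod 4), so (5/51) = +(51/5).
Reduce top mod 5: now compute (1/5).
Reached (1/5) = 1. Collecting the sign flips along the way, the symbol is -1.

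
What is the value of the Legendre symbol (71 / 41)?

First reduce: 71 ≡ 30 (mod 41).
Pull out 2: since 41 ≡ 1 (mod 8), (2/41) = +1.
Reciprocity: 15 ≡ 3 and 41 ≡ 1 (mod 4), so (15/41) = +(41/15).
Reduce top mod 15: now compute (11/15).
Reciprocity: 11 ≡ 3 and 15 ≡ 3 (mod 4), so (11/15) = −(15/11).
Reduce top mod 11: now compute (4/11).
Pull out 2^2: since 11 ≡ 3 (mod 8), (2/11) = -1, so (2/11)^2 = +1.
Reached (1/11) = 1. Collecting the sign flips along the way, the symbol is -1.

-1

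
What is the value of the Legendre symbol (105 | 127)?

Reciprocity: 105 ≡ 1 and 127 ≡ 3 (mod 4), so (105/127) = +(127/105).
Reduce top mod 105: now compute (22/105).
Pull out 2: since 105 ≡ 1 (mod 8), (2/105) = +1.
Reciprocity: 11 ≡ 3 and 105 ≡ 1 (mod 4), so (11/105) = +(105/11).
Reduce top mod 11: now compute (6/11).
Pull out 2: since 11 ≡ 3 (mod 8), (2/11) = -1.
Reciprocity: 3 ≡ 3 and 11 ≡ 3 (mod 4), so (3/11) = −(11/3).
Reduce top mod 3: now compute (2/3).
Pull out 2: since 3 ≡ 3 (mod 8), (2/3) = -1.
Reached (1/3) = 1. Collecting the sign flips along the way, the symbol is -1.

-1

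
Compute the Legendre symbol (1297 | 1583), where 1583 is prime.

-1

Reciprocity: 1297 ≡ 1 and 1583 ≡ 3 (mod 4), so (1297/1583) = +(1583/1297).
Reduce top mod 1297: now compute (286/1297).
Pull out 2: since 1297 ≡ 1 (mod 8), (2/1297) = +1.
Reciprocity: 143 ≡ 3 and 1297 ≡ 1 (mod 4), so (143/1297) = +(1297/143).
Reduce top mod 143: now compute (10/143).
Pull out 2: since 143 ≡ 7 (mod 8), (2/143) = +1.
Reciprocity: 5 ≡ 1 and 143 ≡ 3 (mod 4), so (5/143) = +(143/5).
Reduce top mod 5: now compute (3/5).
Reciprocity: 3 ≡ 3 and 5 ≡ 1 (mod 4), so (3/5) = +(5/3).
Reduce top mod 3: now compute (2/3).
Pull out 2: since 3 ≡ 3 (mod 8), (2/3) = -1.
Reached (1/3) = 1. Collecting the sign flips along the way, the symbol is -1.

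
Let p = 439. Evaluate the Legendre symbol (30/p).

-1

Pull out 2: since 439 ≡ 7 (mod 8), (2/439) = +1.
Reciprocity: 15 ≡ 3 and 439 ≡ 3 (mod 4), so (15/439) = −(439/15).
Reduce top mod 15: now compute (4/15).
Pull out 2^2: since 15 ≡ 7 (mod 8), (2/15) = +1, so (2/15)^2 = +1.
Reached (1/15) = 1. Collecting the sign flips along the way, the symbol is -1.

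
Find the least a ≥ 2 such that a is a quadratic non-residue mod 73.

(2/73) = +1, so 2 is a residue.
(3/73) = +1, so 3 is a residue.
(4/73) = +1, so 4 is a residue.
(5/73) = −1, so 5 is the smallest positive non-residue mod 73.

5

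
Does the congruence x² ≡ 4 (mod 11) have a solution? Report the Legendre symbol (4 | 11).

Euler's criterion: (4/11) ≡ 4^5 (mod 11).
4^2 ≡ 5 (mod 11)
4^4 ≡ 3 (mod 11)
4^5 = 4^(4+1) ≡ 1 (mod 11).
Result is 1, so (4/11) = 1.

1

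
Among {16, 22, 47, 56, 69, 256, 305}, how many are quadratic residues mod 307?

4

(16/307) = +1 → QR.
(22/307) = -1 → non-residue.
(47/307) = -1 → non-residue.
(56/307) = -1 → non-residue.
(69/307) = +1 → QR.
(256/307) = +1 → QR.
(305/307) = +1 → QR.
Total quadratic residues among the 7: 4.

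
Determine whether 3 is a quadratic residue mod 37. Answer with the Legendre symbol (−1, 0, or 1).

1

Reciprocity: 3 ≡ 3 and 37 ≡ 1 (mod 4), so (3/37) = +(37/3).
Reduce top mod 3: now compute (1/3).
Reached (1/3) = 1. Collecting the sign flips along the way, the symbol is +1.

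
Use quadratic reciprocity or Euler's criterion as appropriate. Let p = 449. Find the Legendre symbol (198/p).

1

Euler's criterion: (198/449) ≡ 198^224 (mod 449).
198^2 ≡ 141 (mod 449)
198^4 ≡ 125 (mod 449)
198^8 ≡ 359 (mod 449)
198^16 ≡ 18 (mod 449)
198^32 ≡ 324 (mod 449)
198^64 ≡ 359 (mod 449)
198^128 ≡ 18 (mod 449)
198^224 = 198^(128+64+32) ≡ 1 (mod 449).
Result is 1, so (198/449) = 1.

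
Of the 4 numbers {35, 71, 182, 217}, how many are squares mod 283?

(35/283) = -1 → non-residue.
(71/283) = +1 → QR.
(182/283) = -1 → non-residue.
(217/283) = -1 → non-residue.
Total quadratic residues among the 4: 1.

1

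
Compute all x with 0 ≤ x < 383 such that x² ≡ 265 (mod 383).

Since 383 ≡ 3 (mod 4), a square root of 265 is 265^((383+1)/4) = 265^96 mod 383.
Repeated squaring: 265^2≡136, 265^4≡112, 265^8≡288, 265^16≡216, 265^32≡313, 265^64≡304 (mod 383).
265^96 = 265^(64+32) ≡ 168 (mod 383).
Check: 168² = 28224 ≡ 265 (mod 383). The two roots are 168 and 215.

168, 215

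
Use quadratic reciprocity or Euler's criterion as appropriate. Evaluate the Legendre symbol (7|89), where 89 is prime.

Reciprocity: 7 ≡ 3 and 89 ≡ 1 (mod 4), so (7/89) = +(89/7).
Reduce top mod 7: now compute (5/7).
Reciprocity: 5 ≡ 1 and 7 ≡ 3 (mod 4), so (5/7) = +(7/5).
Reduce top mod 5: now compute (2/5).
Pull out 2: since 5 ≡ 5 (mod 8), (2/5) = -1.
Reached (1/5) = 1. Collecting the sign flips along the way, the symbol is -1.

-1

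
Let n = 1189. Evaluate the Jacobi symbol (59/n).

1

Reciprocity: 59 ≡ 3 and 1189 ≡ 1 (mod 4), so (59/1189) = +(1189/59).
Reduce top mod 59: now compute (9/59).
Reciprocity: 9 ≡ 1 and 59 ≡ 3 (mod 4), so (9/59) = +(59/9).
Reduce top mod 9: now compute (5/9).
Reciprocity: 5 ≡ 1 and 9 ≡ 1 (mod 4), so (5/9) = +(9/5).
Reduce top mod 5: now compute (4/5).
Pull out 2^2: since 5 ≡ 5 (mod 8), (2/5) = -1, so (2/5)^2 = +1.
Reached (1/5) = 1. Collecting the sign flips along the way, the symbol is +1.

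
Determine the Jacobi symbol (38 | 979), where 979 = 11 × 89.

-1

Pull out 2: since 979 ≡ 3 (mod 8), (2/979) = -1.
Reciprocity: 19 ≡ 3 and 979 ≡ 3 (mod 4), so (19/979) = −(979/19).
Reduce top mod 19: now compute (10/19).
Pull out 2: since 19 ≡ 3 (mod 8), (2/19) = -1.
Reciprocity: 5 ≡ 1 and 19 ≡ 3 (mod 4), so (5/19) = +(19/5).
Reduce top mod 5: now compute (4/5).
Pull out 2^2: since 5 ≡ 5 (mod 8), (2/5) = -1, so (2/5)^2 = +1.
Reached (1/5) = 1. Collecting the sign flips along the way, the symbol is -1.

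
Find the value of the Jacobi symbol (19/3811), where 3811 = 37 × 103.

-1

Reciprocity: 19 ≡ 3 and 3811 ≡ 3 (mod 4), so (19/3811) = −(3811/19).
Reduce top mod 19: now compute (11/19).
Reciprocity: 11 ≡ 3 and 19 ≡ 3 (mod 4), so (11/19) = −(19/11).
Reduce top mod 11: now compute (8/11).
Pull out 2^3: since 11 ≡ 3 (mod 8), (2/11) = -1, so (2/11)^3 = -1.
Reached (1/11) = 1. Collecting the sign flips along the way, the symbol is -1.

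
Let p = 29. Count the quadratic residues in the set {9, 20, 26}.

2

(9/29) = +1 → QR.
(20/29) = +1 → QR.
(26/29) = -1 → non-residue.
Total quadratic residues among the 3: 2.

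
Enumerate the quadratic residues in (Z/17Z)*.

1, 2, 4, 8, 9, 13, 15, 16

Square k = 1,…,8 (k and 17−k give the same square):
1²=1, 2²=4, 3²=9, 4²=16, 5²≡8, 6²≡2, 7²≡15, 8²≡13 (mod 17).
So the quadratic residues mod 17 are {1, 2, 4, 8, 9, 13, 15, 16}.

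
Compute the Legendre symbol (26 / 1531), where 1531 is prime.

-1

Pull out 2: since 1531 ≡ 3 (mod 8), (2/1531) = -1.
Reciprocity: 13 ≡ 1 and 1531 ≡ 3 (mod 4), so (13/1531) = +(1531/13).
Reduce top mod 13: now compute (10/13).
Pull out 2: since 13 ≡ 5 (mod 8), (2/13) = -1.
Reciprocity: 5 ≡ 1 and 13 ≡ 1 (mod 4), so (5/13) = +(13/5).
Reduce top mod 5: now compute (3/5).
Reciprocity: 3 ≡ 3 and 5 ≡ 1 (mod 4), so (3/5) = +(5/3).
Reduce top mod 3: now compute (2/3).
Pull out 2: since 3 ≡ 3 (mod 8), (2/3) = -1.
Reached (1/3) = 1. Collecting the sign flips along the way, the symbol is -1.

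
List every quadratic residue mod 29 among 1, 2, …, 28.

Square k = 1,…,14 (k and 29−k give the same square):
1²=1, 2²=4, 3²=9, 4²=16, 5²=25, 6²≡7, 7²≡20, 8²≡6, 9²≡23, 10²≡13, 11²≡5, 12²≡28, 13²≡24, 14²≡22 (mod 29).
So the quadratic residues mod 29 are {1, 4, 5, 6, 7, 9, 13, 16, 20, 22, 23, 24, 25, 28}.

1, 4, 5, 6, 7, 9, 13, 16, 20, 22, 23, 24, 25, 28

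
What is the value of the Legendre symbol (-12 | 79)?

1

Euler's criterion: (-12/79) ≡ 67^39 (mod 79).
67^2 ≡ 65 (mod 79)
67^4 ≡ 38 (mod 79)
67^8 ≡ 22 (mod 79)
67^16 ≡ 10 (mod 79)
67^32 ≡ 21 (mod 79)
67^39 = 67^(32+4+2+1) ≡ 1 (mod 79).
Result is 1, so (-12/79) = 1.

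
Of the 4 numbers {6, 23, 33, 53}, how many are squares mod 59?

(6/59) = -1 → non-residue.
(23/59) = -1 → non-residue.
(33/59) = -1 → non-residue.
(53/59) = +1 → QR.
Total quadratic residues among the 4: 1.

1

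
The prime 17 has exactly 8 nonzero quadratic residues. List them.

Square k = 1,…,8 (k and 17−k give the same square):
1²=1, 2²=4, 3²=9, 4²=16, 5²≡8, 6²≡2, 7²≡15, 8²≡13 (mod 17).
So the quadratic residues mod 17 are {1, 2, 4, 8, 9, 13, 15, 16}.

1,2,4,8,9,13,15,16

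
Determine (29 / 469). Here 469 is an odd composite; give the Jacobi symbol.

Reciprocity: 29 ≡ 1 and 469 ≡ 1 (mod 4), so (29/469) = +(469/29).
Reduce top mod 29: now compute (5/29).
Reciprocity: 5 ≡ 1 and 29 ≡ 1 (mod 4), so (5/29) = +(29/5).
Reduce top mod 5: now compute (4/5).
Pull out 2^2: since 5 ≡ 5 (mod 8), (2/5) = -1, so (2/5)^2 = +1.
Reached (1/5) = 1. Collecting the sign flips along the way, the symbol is +1.

1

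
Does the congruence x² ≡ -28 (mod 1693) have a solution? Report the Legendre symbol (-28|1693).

First reduce: -28 ≡ 1665 (mod 1693).
Reciprocity: 1665 ≡ 1 and 1693 ≡ 1 (mod 4), so (1665/1693) = +(1693/1665).
Reduce top mod 1665: now compute (28/1665).
Pull out 2^2: since 1665 ≡ 1 (mod 8), (2/1665) = +1, so (2/1665)^2 = +1.
Reciprocity: 7 ≡ 3 and 1665 ≡ 1 (mod 4), so (7/1665) = +(1665/7).
Reduce top mod 7: now compute (6/7).
Pull out 2: since 7 ≡ 7 (mod 8), (2/7) = +1.
Reciprocity: 3 ≡ 3 and 7 ≡ 3 (mod 4), so (3/7) = −(7/3).
Reduce top mod 3: now compute (1/3).
Reached (1/3) = 1. Collecting the sign flips along the way, the symbol is -1.

-1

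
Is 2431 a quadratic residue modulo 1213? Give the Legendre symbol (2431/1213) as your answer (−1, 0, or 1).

-1

First reduce: 2431 ≡ 5 (mod 1213).
Reciprocity: 5 ≡ 1 and 1213 ≡ 1 (mod 4), so (5/1213) = +(1213/5).
Reduce top mod 5: now compute (3/5).
Reciprocity: 3 ≡ 3 and 5 ≡ 1 (mod 4), so (3/5) = +(5/3).
Reduce top mod 3: now compute (2/3).
Pull out 2: since 3 ≡ 3 (mod 8), (2/3) = -1.
Reached (1/3) = 1. Collecting the sign flips along the way, the symbol is -1.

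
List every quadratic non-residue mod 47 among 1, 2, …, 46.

Square k = 1,…,23 (k and 47−k give the same square):
1²=1, 2²=4, 3²=9, 4²=16, 5²=25, 6²=36, 7²≡2, 8²≡17, 9²≡34, 10²≡6, 11²≡27, 12²≡3, 13²≡28, 14²≡8, 15²≡37, 16²≡21, 17²≡7, 18²≡42, 19²≡32, 20²≡24, 21²≡18, 22²≡14, 23²≡12 (mod 47).
The residues are {1, 2, 3, 4, 6, 7, 8, 9, 12, 14, 16, 17, 18, 21, 24, 25, 27, 28, 32, 34, 36, 37, 42}; the non-residues are the remaining 23 nonzero classes.

5, 10, 11, 13, 15, 19, 20, 22, 23, 26, 29, 30, 31, 33, 35, 38, 39, 40, 41, 43, 44, 45, 46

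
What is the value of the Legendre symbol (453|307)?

First reduce: 453 ≡ 146 (mod 307).
Pull out 2: since 307 ≡ 3 (mod 8), (2/307) = -1.
Reciprocity: 73 ≡ 1 and 307 ≡ 3 (mod 4), so (73/307) = +(307/73).
Reduce top mod 73: now compute (15/73).
Reciprocity: 15 ≡ 3 and 73 ≡ 1 (mod 4), so (15/73) = +(73/15).
Reduce top mod 15: now compute (13/15).
Reciprocity: 13 ≡ 1 and 15 ≡ 3 (mod 4), so (13/15) = +(15/13).
Reduce top mod 13: now compute (2/13).
Pull out 2: since 13 ≡ 5 (mod 8), (2/13) = -1.
Reached (1/13) = 1. Collecting the sign flips along the way, the symbol is +1.

1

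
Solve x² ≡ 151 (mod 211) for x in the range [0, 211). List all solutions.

28, 183

Since 211 ≡ 3 (mod 4), a square root of 151 is 151^((211+1)/4) = 151^53 mod 211.
Repeated squaring: 151^2≡13, 151^4≡169, 151^8≡76, 151^16≡79, 151^32≡122 (mod 211).
151^53 = 151^(32+16+4+1) ≡ 183 (mod 211).
Check: 183² = 33489 ≡ 151 (mod 211). The two roots are 28 and 183.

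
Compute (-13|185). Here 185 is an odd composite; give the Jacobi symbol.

First reduce: -13 ≡ 172 (mod 185).
Pull out 2^2: since 185 ≡ 1 (mod 8), (2/185) = +1, so (2/185)^2 = +1.
Reciprocity: 43 ≡ 3 and 185 ≡ 1 (mod 4), so (43/185) = +(185/43).
Reduce top mod 43: now compute (13/43).
Reciprocity: 13 ≡ 1 and 43 ≡ 3 (mod 4), so (13/43) = +(43/13).
Reduce top mod 13: now compute (4/13).
Pull out 2^2: since 13 ≡ 5 (mod 8), (2/13) = -1, so (2/13)^2 = +1.
Reached (1/13) = 1. Collecting the sign flips along the way, the symbol is +1.

1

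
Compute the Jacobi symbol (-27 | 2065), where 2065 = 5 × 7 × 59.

First reduce: -27 ≡ 2038 (mod 2065).
Pull out 2: since 2065 ≡ 1 (mod 8), (2/2065) = +1.
Reciprocity: 1019 ≡ 3 and 2065 ≡ 1 (mod 4), so (1019/2065) = +(2065/1019).
Reduce top mod 1019: now compute (27/1019).
Reciprocity: 27 ≡ 3 and 1019 ≡ 3 (mod 4), so (27/1019) = −(1019/27).
Reduce top mod 27: now compute (20/27).
Pull out 2^2: since 27 ≡ 3 (mod 8), (2/27) = -1, so (2/27)^2 = +1.
Reciprocity: 5 ≡ 1 and 27 ≡ 3 (mod 4), so (5/27) = +(27/5).
Reduce top mod 5: now compute (2/5).
Pull out 2: since 5 ≡ 5 (mod 8), (2/5) = -1.
Reached (1/5) = 1. Collecting the sign flips along the way, the symbol is +1.

1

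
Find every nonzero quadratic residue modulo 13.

1 3 4 9 10 12

Square k = 1,…,6 (k and 13−k give the same square):
1²=1, 2²=4, 3²=9, 4²≡3, 5²≡12, 6²≡10 (mod 13).
So the quadratic residues mod 13 are {1, 3, 4, 9, 10, 12}.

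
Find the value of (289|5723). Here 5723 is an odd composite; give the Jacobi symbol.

Reciprocity: 289 ≡ 1 and 5723 ≡ 3 (mod 4), so (289/5723) = +(5723/289).
Reduce top mod 289: now compute (232/289).
Pull out 2^3: since 289 ≡ 1 (mod 8), (2/289) = +1, so (2/289)^3 = +1.
Reciprocity: 29 ≡ 1 and 289 ≡ 1 (mod 4), so (29/289) = +(289/29).
Reduce top mod 29: now compute (28/29).
Pull out 2^2: since 29 ≡ 5 (mod 8), (2/29) = -1, so (2/29)^2 = +1.
Reciprocity: 7 ≡ 3 and 29 ≡ 1 (mod 4), so (7/29) = +(29/7).
Reduce top mod 7: now compute (1/7).
Reached (1/7) = 1. Collecting the sign flips along the way, the symbol is +1.

1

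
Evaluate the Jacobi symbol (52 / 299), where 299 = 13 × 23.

0

Pull out 2^2: since 299 ≡ 3 (mod 8), (2/299) = -1, so (2/299)^2 = +1.
Reciprocity: 13 ≡ 1 and 299 ≡ 3 (mod 4), so (13/299) = +(299/13).
Reduce top mod 13: now compute (0/13).
Top reduces to 0: gcd > 1, so the symbol is 0.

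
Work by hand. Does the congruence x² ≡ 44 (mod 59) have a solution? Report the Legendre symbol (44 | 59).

-1

Pull out 2^2: since 59 ≡ 3 (mod 8), (2/59) = -1, so (2/59)^2 = +1.
Reciprocity: 11 ≡ 3 and 59 ≡ 3 (mod 4), so (11/59) = −(59/11).
Reduce top mod 11: now compute (4/11).
Pull out 2^2: since 11 ≡ 3 (mod 8), (2/11) = -1, so (2/11)^2 = +1.
Reached (1/11) = 1. Collecting the sign flips along the way, the symbol is -1.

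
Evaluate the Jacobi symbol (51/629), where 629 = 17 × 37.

0

Reciprocity: 51 ≡ 3 and 629 ≡ 1 (mod 4), so (51/629) = +(629/51).
Reduce top mod 51: now compute (17/51).
Reciprocity: 17 ≡ 1 and 51 ≡ 3 (mod 4), so (17/51) = +(51/17).
Reduce top mod 17: now compute (0/17).
Top reduces to 0: gcd > 1, so the symbol is 0.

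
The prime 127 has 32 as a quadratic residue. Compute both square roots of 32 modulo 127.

63, 64

Since 127 ≡ 3 (mod 4), a square root of 32 is 32^((127+1)/4) = 32^32 mod 127.
Repeated squaring: 32^2≡8, 32^4≡64, 32^8≡32, 32^16≡8, 32^32≡64 (mod 127).
32^32 = 32^(32) ≡ 64 (mod 127).
Check: 64² = 4096 ≡ 32 (mod 127). The two roots are 63 and 64.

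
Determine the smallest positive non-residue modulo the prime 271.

3

(2/271) = +1, so 2 is a residue.
(3/271) = −1, so 3 is the smallest positive non-residue mod 271.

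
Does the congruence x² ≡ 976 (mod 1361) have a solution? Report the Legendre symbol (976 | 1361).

Pull out 2^4: since 1361 ≡ 1 (mod 8), (2/1361) = +1, so (2/1361)^4 = +1.
Reciprocity: 61 ≡ 1 and 1361 ≡ 1 (mod 4), so (61/1361) = +(1361/61).
Reduce top mod 61: now compute (19/61).
Reciprocity: 19 ≡ 3 and 61 ≡ 1 (mod 4), so (19/61) = +(61/19).
Reduce top mod 19: now compute (4/19).
Pull out 2^2: since 19 ≡ 3 (mod 8), (2/19) = -1, so (2/19)^2 = +1.
Reached (1/19) = 1. Collecting the sign flips along the way, the symbol is +1.

1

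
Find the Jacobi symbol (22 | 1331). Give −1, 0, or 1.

0

Pull out 2: since 1331 ≡ 3 (mod 8), (2/1331) = -1.
Reciprocity: 11 ≡ 3 and 1331 ≡ 3 (mod 4), so (11/1331) = −(1331/11).
Reduce top mod 11: now compute (0/11).
Top reduces to 0: gcd > 1, so the symbol is 0.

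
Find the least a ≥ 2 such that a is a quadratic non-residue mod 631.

3

(2/631) = +1, so 2 is a residue.
(3/631) = −1, so 3 is the smallest positive non-residue mod 631.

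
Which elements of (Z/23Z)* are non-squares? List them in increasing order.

Square k = 1,…,11 (k and 23−k give the same square):
1²=1, 2²=4, 3²=9, 4²=16, 5²≡2, 6²≡13, 7²≡3, 8²≡18, 9²≡12, 10²≡8, 11²≡6 (mod 23).
The residues are {1, 2, 3, 4, 6, 8, 9, 12, 13, 16, 18}; the non-residues are the remaining 11 nonzero classes.

5, 7, 10, 11, 14, 15, 17, 19, 20, 21, 22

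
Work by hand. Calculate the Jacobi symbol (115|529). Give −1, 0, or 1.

Reciprocity: 115 ≡ 3 and 529 ≡ 1 (mod 4), so (115/529) = +(529/115).
Reduce top mod 115: now compute (69/115).
Reciprocity: 69 ≡ 1 and 115 ≡ 3 (mod 4), so (69/115) = +(115/69).
Reduce top mod 69: now compute (46/69).
Pull out 2: since 69 ≡ 5 (mod 8), (2/69) = -1.
Reciprocity: 23 ≡ 3 and 69 ≡ 1 (mod 4), so (23/69) = +(69/23).
Reduce top mod 23: now compute (0/23).
Top reduces to 0: gcd > 1, so the symbol is 0.

0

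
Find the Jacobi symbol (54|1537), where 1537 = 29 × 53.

1

Pull out 2: since 1537 ≡ 1 (mod 8), (2/1537) = +1.
Reciprocity: 27 ≡ 3 and 1537 ≡ 1 (mod 4), so (27/1537) = +(1537/27).
Reduce top mod 27: now compute (25/27).
Reciprocity: 25 ≡ 1 and 27 ≡ 3 (mod 4), so (25/27) = +(27/25).
Reduce top mod 25: now compute (2/25).
Pull out 2: since 25 ≡ 1 (mod 8), (2/25) = +1.
Reached (1/25) = 1. Collecting the sign flips along the way, the symbol is +1.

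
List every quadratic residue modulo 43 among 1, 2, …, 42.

Square k = 1,…,21 (k and 43−k give the same square):
1²=1, 2²=4, 3²=9, 4²=16, 5²=25, 6²=36, 7²≡6, 8²≡21, 9²≡38, 10²≡14, 11²≡35, 12²≡15, 13²≡40, 14²≡24, 15²≡10, 16²≡41, 17²≡31, 18²≡23, 19²≡17, 20²≡13, 21²≡11 (mod 43).
So the quadratic residues mod 43 are {1, 4, 6, 9, 10, 11, 13, 14, 15, 16, 17, 21, 23, 24, 25, 31, 35, 36, 38, 40, 41}.

1, 4, 6, 9, 10, 11, 13, 14, 15, 16, 17, 21, 23, 24, 25, 31, 35, 36, 38, 40, 41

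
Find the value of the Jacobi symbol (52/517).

1

Pull out 2^2: since 517 ≡ 5 (mod 8), (2/517) = -1, so (2/517)^2 = +1.
Reciprocity: 13 ≡ 1 and 517 ≡ 1 (mod 4), so (13/517) = +(517/13).
Reduce top mod 13: now compute (10/13).
Pull out 2: since 13 ≡ 5 (mod 8), (2/13) = -1.
Reciprocity: 5 ≡ 1 and 13 ≡ 1 (mod 4), so (5/13) = +(13/5).
Reduce top mod 5: now compute (3/5).
Reciprocity: 3 ≡ 3 and 5 ≡ 1 (mod 4), so (3/5) = +(5/3).
Reduce top mod 3: now compute (2/3).
Pull out 2: since 3 ≡ 3 (mod 8), (2/3) = -1.
Reached (1/3) = 1. Collecting the sign flips along the way, the symbol is +1.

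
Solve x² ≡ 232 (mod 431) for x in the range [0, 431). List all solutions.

57, 374

Since 431 ≡ 3 (mod 4), a square root of 232 is 232^((431+1)/4) = 232^108 mod 431.
Repeated squaring: 232^2≡380, 232^4≡15, 232^8≡225, 232^16≡198, 232^32≡414, 232^64≡289 (mod 431).
232^108 = 232^(64+32+8+4) ≡ 57 (mod 431).
Check: 57² = 3249 ≡ 232 (mod 431). The two roots are 57 and 374.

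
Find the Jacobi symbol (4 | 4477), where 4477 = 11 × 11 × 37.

Pull out 2^2: since 4477 ≡ 5 (mod 8), (2/4477) = -1, so (2/4477)^2 = +1.
Reached (1/4477) = 1. Collecting the sign flips along the way, the symbol is +1.

1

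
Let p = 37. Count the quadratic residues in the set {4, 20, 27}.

2

(4/37) = +1 → QR.
(20/37) = -1 → non-residue.
(27/37) = +1 → QR.
Total quadratic residues among the 3: 2.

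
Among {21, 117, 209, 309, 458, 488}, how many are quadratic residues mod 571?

4

(21/571) = +1 → QR.
(117/571) = +1 → QR.
(209/571) = -1 → non-residue.
(309/571) = +1 → QR.
(458/571) = +1 → QR.
(488/571) = -1 → non-residue.
Total quadratic residues among the 6: 4.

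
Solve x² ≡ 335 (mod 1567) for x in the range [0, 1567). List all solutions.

Since 1567 ≡ 3 (mod 4), a square root of 335 is 335^((1567+1)/4) = 335^392 mod 1567.
Repeated squaring: 335^2≡968, 335^4≡1525, 335^8≡197, 335^16≡1201, 335^32≡761, 335^64≡898, 335^128≡966, 335^256≡791 (mod 1567).
335^392 = 335^(256+128+8) ≡ 1295 (mod 1567).
Check: 1295² = 1677025 ≡ 335 (mod 1567). The two roots are 272 and 1295.

272, 1295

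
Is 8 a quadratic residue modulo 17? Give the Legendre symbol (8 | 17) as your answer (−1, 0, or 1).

Euler's criterion: (8/17) ≡ 8^8 (mod 17).
8^2 ≡ 13 (mod 17)
8^4 ≡ 16 (mod 17)
8^8 ≡ 1 (mod 17)
8^8 = 8^(8) ≡ 1 (mod 17).
Result is 1, so (8/17) = 1.

1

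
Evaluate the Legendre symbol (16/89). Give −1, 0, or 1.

Pull out 2^4: since 89 ≡ 1 (mod 8), (2/89) = +1, so (2/89)^4 = +1.
Reached (1/89) = 1. Collecting the sign flips along the way, the symbol is +1.

1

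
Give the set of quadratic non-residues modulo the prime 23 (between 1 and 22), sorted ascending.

Square k = 1,…,11 (k and 23−k give the same square):
1²=1, 2²=4, 3²=9, 4²=16, 5²≡2, 6²≡13, 7²≡3, 8²≡18, 9²≡12, 10²≡8, 11²≡6 (mod 23).
The residues are {1, 2, 3, 4, 6, 8, 9, 12, 13, 16, 18}; the non-residues are the remaining 11 nonzero classes.

5, 7, 10, 11, 14, 15, 17, 19, 20, 21, 22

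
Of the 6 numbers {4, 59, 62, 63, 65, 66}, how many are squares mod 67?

4

(4/67) = +1 → QR.
(59/67) = +1 → QR.
(62/67) = +1 → QR.
(63/67) = -1 → non-residue.
(65/67) = +1 → QR.
(66/67) = -1 → non-residue.
Total quadratic residues among the 6: 4.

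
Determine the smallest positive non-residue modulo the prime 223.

3

(2/223) = +1, so 2 is a residue.
(3/223) = −1, so 3 is the smallest positive non-residue mod 223.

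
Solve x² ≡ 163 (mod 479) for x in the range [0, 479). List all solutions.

40, 439

Since 479 ≡ 3 (mod 4), a square root of 163 is 163^((479+1)/4) = 163^120 mod 479.
Repeated squaring: 163^2≡224, 163^4≡360, 163^8≡270, 163^16≡92, 163^32≡321, 163^64≡56 (mod 479).
163^120 = 163^(64+32+16+8) ≡ 40 (mod 479).
Check: 40² = 1600 ≡ 163 (mod 479). The two roots are 40 and 439.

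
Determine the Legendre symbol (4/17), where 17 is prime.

1

Pull out 2^2: since 17 ≡ 1 (mod 8), (2/17) = +1, so (2/17)^2 = +1.
Reached (1/17) = 1. Collecting the sign flips along the way, the symbol is +1.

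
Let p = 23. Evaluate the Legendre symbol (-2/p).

First reduce: -2 ≡ 21 (mod 23).
Reciprocity: 21 ≡ 1 and 23 ≡ 3 (mod 4), so (21/23) = +(23/21).
Reduce top mod 21: now compute (2/21).
Pull out 2: since 21 ≡ 5 (mod 8), (2/21) = -1.
Reached (1/21) = 1. Collecting the sign flips along the way, the symbol is -1.

-1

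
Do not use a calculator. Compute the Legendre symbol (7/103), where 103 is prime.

Reciprocity: 7 ≡ 3 and 103 ≡ 3 (mod 4), so (7/103) = −(103/7).
Reduce top mod 7: now compute (5/7).
Reciprocity: 5 ≡ 1 and 7 ≡ 3 (mod 4), so (5/7) = +(7/5).
Reduce top mod 5: now compute (2/5).
Pull out 2: since 5 ≡ 5 (mod 8), (2/5) = -1.
Reached (1/5) = 1. Collecting the sign flips along the way, the symbol is +1.

1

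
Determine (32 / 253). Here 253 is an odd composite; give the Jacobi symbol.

Pull out 2^5: since 253 ≡ 5 (mod 8), (2/253) = -1, so (2/253)^5 = -1.
Reached (1/253) = 1. Collecting the sign flips along the way, the symbol is -1.

-1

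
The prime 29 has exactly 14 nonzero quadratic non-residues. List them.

Square k = 1,…,14 (k and 29−k give the same square):
1²=1, 2²=4, 3²=9, 4²=16, 5²=25, 6²≡7, 7²≡20, 8²≡6, 9²≡23, 10²≡13, 11²≡5, 12²≡28, 13²≡24, 14²≡22 (mod 29).
The residues are {1, 4, 5, 6, 7, 9, 13, 16, 20, 22, 23, 24, 25, 28}; the non-residues are the remaining 14 nonzero classes.

2, 3, 8, 10, 11, 12, 14, 15, 17, 18, 19, 21, 26, 27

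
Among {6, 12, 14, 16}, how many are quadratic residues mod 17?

(6/17) = -1 → non-residue.
(12/17) = -1 → non-residue.
(14/17) = -1 → non-residue.
(16/17) = +1 → QR.
Total quadratic residues among the 4: 1.

1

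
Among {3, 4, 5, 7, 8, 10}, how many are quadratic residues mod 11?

3

(3/11) = +1 → QR.
(4/11) = +1 → QR.
(5/11) = +1 → QR.
(7/11) = -1 → non-residue.
(8/11) = -1 → non-residue.
(10/11) = -1 → non-residue.
Total quadratic residues among the 6: 3.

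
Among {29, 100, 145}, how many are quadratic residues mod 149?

3

(29/149) = +1 → QR.
(100/149) = +1 → QR.
(145/149) = +1 → QR.
Total quadratic residues among the 3: 3.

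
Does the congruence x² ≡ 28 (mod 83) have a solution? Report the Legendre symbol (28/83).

1

Euler's criterion: (28/83) ≡ 28^41 (mod 83).
28^2 ≡ 37 (mod 83)
28^4 ≡ 41 (mod 83)
28^8 ≡ 21 (mod 83)
28^16 ≡ 26 (mod 83)
28^32 ≡ 12 (mod 83)
28^41 = 28^(32+8+1) ≡ 1 (mod 83).
Result is 1, so (28/83) = 1.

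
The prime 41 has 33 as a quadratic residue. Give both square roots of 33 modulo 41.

41 ≡ 1 (mod 4), so we find a root by search.
Trying successive values, 19² = 361 ≡ 33 (mod 41). The other root is 41 − 19 = 22.

19, 22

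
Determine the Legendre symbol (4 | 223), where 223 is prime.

1

Euler's criterion: (4/223) ≡ 4^111 (mod 223).
4^2 ≡ 16 (mod 223)
4^4 ≡ 33 (mod 223)
4^8 ≡ 197 (mod 223)
4^16 ≡ 7 (mod 223)
4^32 ≡ 49 (mod 223)
4^64 ≡ 171 (mod 223)
4^111 = 4^(64+32+8+4+2+1) ≡ 1 (mod 223).
Result is 1, so (4/223) = 1.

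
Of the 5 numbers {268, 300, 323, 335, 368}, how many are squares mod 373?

(268/373) = -1 → non-residue.
(300/373) = +1 → QR.
(323/373) = -1 → non-residue.
(335/373) = +1 → QR.
(368/373) = -1 → non-residue.
Total quadratic residues among the 5: 2.

2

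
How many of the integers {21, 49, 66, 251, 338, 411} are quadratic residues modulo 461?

(21/461) = +1 → QR.
(49/461) = +1 → QR.
(66/461) = -1 → non-residue.
(251/461) = -1 → non-residue.
(338/461) = -1 → non-residue.
(411/461) = -1 → non-residue.
Total quadratic residues among the 6: 2.

2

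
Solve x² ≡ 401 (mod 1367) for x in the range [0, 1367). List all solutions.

Since 1367 ≡ 3 (mod 4), a square root of 401 is 401^((1367+1)/4) = 401^342 mod 1367.
Repeated squaring: 401^2≡862, 401^4≡763, 401^8≡1194, 401^16≡1222, 401^32≡520, 401^64≡1101, 401^128≡1039, 401^256≡958 (mod 1367).
401^342 = 401^(256+64+16+4+2) ≡ 748 (mod 1367).
Check: 748² = 559504 ≡ 401 (mod 1367). The two roots are 619 and 748.

619, 748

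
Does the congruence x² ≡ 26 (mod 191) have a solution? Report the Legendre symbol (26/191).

1

Pull out 2: since 191 ≡ 7 (mod 8), (2/191) = +1.
Reciprocity: 13 ≡ 1 and 191 ≡ 3 (mod 4), so (13/191) = +(191/13).
Reduce top mod 13: now compute (9/13).
Reciprocity: 9 ≡ 1 and 13 ≡ 1 (mod 4), so (9/13) = +(13/9).
Reduce top mod 9: now compute (4/9).
Pull out 2^2: since 9 ≡ 1 (mod 8), (2/9) = +1, so (2/9)^2 = +1.
Reached (1/9) = 1. Collecting the sign flips along the way, the symbol is +1.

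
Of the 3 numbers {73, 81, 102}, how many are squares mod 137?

2

(73/137) = +1 → QR.
(81/137) = +1 → QR.
(102/137) = -1 → non-residue.
Total quadratic residues among the 3: 2.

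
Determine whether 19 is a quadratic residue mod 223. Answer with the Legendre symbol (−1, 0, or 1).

1

Reciprocity: 19 ≡ 3 and 223 ≡ 3 (mod 4), so (19/223) = −(223/19).
Reduce top mod 19: now compute (14/19).
Pull out 2: since 19 ≡ 3 (mod 8), (2/19) = -1.
Reciprocity: 7 ≡ 3 and 19 ≡ 3 (mod 4), so (7/19) = −(19/7).
Reduce top mod 7: now compute (5/7).
Reciprocity: 5 ≡ 1 and 7 ≡ 3 (mod 4), so (5/7) = +(7/5).
Reduce top mod 5: now compute (2/5).
Pull out 2: since 5 ≡ 5 (mod 8), (2/5) = -1.
Reached (1/5) = 1. Collecting the sign flips along the way, the symbol is +1.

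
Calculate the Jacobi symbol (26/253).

Pull out 2: since 253 ≡ 5 (mod 8), (2/253) = -1.
Reciprocity: 13 ≡ 1 and 253 ≡ 1 (mod 4), so (13/253) = +(253/13).
Reduce top mod 13: now compute (6/13).
Pull out 2: since 13 ≡ 5 (mod 8), (2/13) = -1.
Reciprocity: 3 ≡ 3 and 13 ≡ 1 (mod 4), so (3/13) = +(13/3).
Reduce top mod 3: now compute (1/3).
Reached (1/3) = 1. Collecting the sign flips along the way, the symbol is +1.

1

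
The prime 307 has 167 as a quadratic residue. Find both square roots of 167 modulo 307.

Since 307 ≡ 3 (mod 4), a square root of 167 is 167^((307+1)/4) = 167^77 mod 307.
Repeated squaring: 167^2≡259, 167^4≡155, 167^8≡79, 167^16≡101, 167^32≡70, 167^64≡295 (mod 307).
167^77 = 167^(64+8+4+1) ≡ 144 (mod 307).
Check: 144² = 20736 ≡ 167 (mod 307). The two roots are 144 and 163.

144, 163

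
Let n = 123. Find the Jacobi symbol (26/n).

Pull out 2: since 123 ≡ 3 (mod 8), (2/123) = -1.
Reciprocity: 13 ≡ 1 and 123 ≡ 3 (mod 4), so (13/123) = +(123/13).
Reduce top mod 13: now compute (6/13).
Pull out 2: since 13 ≡ 5 (mod 8), (2/13) = -1.
Reciprocity: 3 ≡ 3 and 13 ≡ 1 (mod 4), so (3/13) = +(13/3).
Reduce top mod 3: now compute (1/3).
Reached (1/3) = 1. Collecting the sign flips along the way, the symbol is +1.

1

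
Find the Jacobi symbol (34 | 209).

-1

Pull out 2: since 209 ≡ 1 (mod 8), (2/209) = +1.
Reciprocity: 17 ≡ 1 and 209 ≡ 1 (mod 4), so (17/209) = +(209/17).
Reduce top mod 17: now compute (5/17).
Reciprocity: 5 ≡ 1 and 17 ≡ 1 (mod 4), so (5/17) = +(17/5).
Reduce top mod 5: now compute (2/5).
Pull out 2: since 5 ≡ 5 (mod 8), (2/5) = -1.
Reached (1/5) = 1. Collecting the sign flips along the way, the symbol is -1.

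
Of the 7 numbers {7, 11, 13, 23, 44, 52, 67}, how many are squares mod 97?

2

(7/97) = -1 → non-residue.
(11/97) = +1 → QR.
(13/97) = -1 → non-residue.
(23/97) = -1 → non-residue.
(44/97) = +1 → QR.
(52/97) = -1 → non-residue.
(67/97) = -1 → non-residue.
Total quadratic residues among the 7: 2.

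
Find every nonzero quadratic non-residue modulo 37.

Square k = 1,…,18 (k and 37−k give the same square):
1²=1, 2²=4, 3²=9, 4²=16, 5²=25, 6²=36, 7²≡12, 8²≡27, 9²≡7, 10²≡26, 11²≡10, 12²≡33, 13²≡21, 14²≡11, 15²≡3, 16²≡34, 17²≡30, 18²≡28 (mod 37).
The residues are {1, 3, 4, 7, 9, 10, 11, 12, 16, 21, 25, 26, 27, 28, 30, 33, 34, 36}; the non-residues are the remaining 18 nonzero classes.

2 5 6 8 13 14 15 17 18 19 20 22 23 24 29 31 32 35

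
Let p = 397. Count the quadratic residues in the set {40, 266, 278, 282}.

(40/397) = +1 → QR.
(266/397) = +1 → QR.
(278/397) = +1 → QR.
(282/397) = -1 → non-residue.
Total quadratic residues among the 4: 3.

3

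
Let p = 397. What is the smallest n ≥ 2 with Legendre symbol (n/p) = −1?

2

(2/397) = −1, so 2 is the smallest positive non-residue mod 397.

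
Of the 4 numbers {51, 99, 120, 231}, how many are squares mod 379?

2

(51/379) = +1 → QR.
(99/379) = -1 → non-residue.
(120/379) = +1 → QR.
(231/379) = -1 → non-residue.
Total quadratic residues among the 4: 2.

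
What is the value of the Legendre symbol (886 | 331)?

1

First reduce: 886 ≡ 224 (mod 331).
Pull out 2^5: since 331 ≡ 3 (mod 8), (2/331) = -1, so (2/331)^5 = -1.
Reciprocity: 7 ≡ 3 and 331 ≡ 3 (mod 4), so (7/331) = −(331/7).
Reduce top mod 7: now compute (2/7).
Pull out 2: since 7 ≡ 7 (mod 8), (2/7) = +1.
Reached (1/7) = 1. Collecting the sign flips along the way, the symbol is +1.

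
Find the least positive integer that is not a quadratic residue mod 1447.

3

(2/1447) = +1, so 2 is a residue.
(3/1447) = −1, so 3 is the smallest positive non-residue mod 1447.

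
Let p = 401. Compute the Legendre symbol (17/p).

Reciprocity: 17 ≡ 1 and 401 ≡ 1 (mod 4), so (17/401) = +(401/17).
Reduce top mod 17: now compute (10/17).
Pull out 2: since 17 ≡ 1 (mod 8), (2/17) = +1.
Reciprocity: 5 ≡ 1 and 17 ≡ 1 (mod 4), so (5/17) = +(17/5).
Reduce top mod 5: now compute (2/5).
Pull out 2: since 5 ≡ 5 (mod 8), (2/5) = -1.
Reached (1/5) = 1. Collecting the sign flips along the way, the symbol is -1.

-1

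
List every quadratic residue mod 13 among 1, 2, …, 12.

1, 3, 4, 9, 10, 12

Square k = 1,…,6 (k and 13−k give the same square):
1²=1, 2²=4, 3²=9, 4²≡3, 5²≡12, 6²≡10 (mod 13).
So the quadratic residues mod 13 are {1, 3, 4, 9, 10, 12}.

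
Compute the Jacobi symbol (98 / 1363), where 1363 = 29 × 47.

-1

Pull out 2: since 1363 ≡ 3 (mod 8), (2/1363) = -1.
Reciprocity: 49 ≡ 1 and 1363 ≡ 3 (mod 4), so (49/1363) = +(1363/49).
Reduce top mod 49: now compute (40/49).
Pull out 2^3: since 49 ≡ 1 (mod 8), (2/49) = +1, so (2/49)^3 = +1.
Reciprocity: 5 ≡ 1 and 49 ≡ 1 (mod 4), so (5/49) = +(49/5).
Reduce top mod 5: now compute (4/5).
Pull out 2^2: since 5 ≡ 5 (mod 8), (2/5) = -1, so (2/5)^2 = +1.
Reached (1/5) = 1. Collecting the sign flips along the way, the symbol is -1.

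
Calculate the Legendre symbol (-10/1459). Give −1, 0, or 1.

First reduce: -10 ≡ 1449 (mod 1459).
Reciprocity: 1449 ≡ 1 and 1459 ≡ 3 (mod 4), so (1449/1459) = +(1459/1449).
Reduce top mod 1449: now compute (10/1449).
Pull out 2: since 1449 ≡ 1 (mod 8), (2/1449) = +1.
Reciprocity: 5 ≡ 1 and 1449 ≡ 1 (mod 4), so (5/1449) = +(1449/5).
Reduce top mod 5: now compute (4/5).
Pull out 2^2: since 5 ≡ 5 (mod 8), (2/5) = -1, so (2/5)^2 = +1.
Reached (1/5) = 1. Collecting the sign flips along the way, the symbol is +1.

1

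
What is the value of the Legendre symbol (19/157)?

Reciprocity: 19 ≡ 3 and 157 ≡ 1 (mod 4), so (19/157) = +(157/19).
Reduce top mod 19: now compute (5/19).
Reciprocity: 5 ≡ 1 and 19 ≡ 3 (mod 4), so (5/19) = +(19/5).
Reduce top mod 5: now compute (4/5).
Pull out 2^2: since 5 ≡ 5 (mod 8), (2/5) = -1, so (2/5)^2 = +1.
Reached (1/5) = 1. Collecting the sign flips along the way, the symbol is +1.

1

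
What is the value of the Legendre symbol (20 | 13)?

First reduce: 20 ≡ 7 (mod 13).
Reciprocity: 7 ≡ 3 and 13 ≡ 1 (mod 4), so (7/13) = +(13/7).
Reduce top mod 7: now compute (6/7).
Pull out 2: since 7 ≡ 7 (mod 8), (2/7) = +1.
Reciprocity: 3 ≡ 3 and 7 ≡ 3 (mod 4), so (3/7) = −(7/3).
Reduce top mod 3: now compute (1/3).
Reached (1/3) = 1. Collecting the sign flips along the way, the symbol is -1.

-1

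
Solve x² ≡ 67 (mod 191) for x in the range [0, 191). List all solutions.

81, 110

Since 191 ≡ 3 (mod 4), a square root of 67 is 67^((191+1)/4) = 67^48 mod 191.
Repeated squaring: 67^2≡96, 67^4≡48, 67^8≡12, 67^16≡144, 67^32≡108 (mod 191).
67^48 = 67^(32+16) ≡ 81 (mod 191).
Check: 81² = 6561 ≡ 67 (mod 191). The two roots are 81 and 110.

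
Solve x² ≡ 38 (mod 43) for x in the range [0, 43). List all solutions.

9, 34

Since 43 ≡ 3 (mod 4), a square root of 38 is 38^((43+1)/4) = 38^11 mod 43.
Repeated squaring: 38^2≡25, 38^4≡23, 38^8≡13 (mod 43).
38^11 = 38^(8+2+1) ≡ 9 (mod 43).
Check: 9² = 81 ≡ 38 (mod 43). The two roots are 9 and 34.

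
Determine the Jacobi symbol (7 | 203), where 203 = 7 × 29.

0

Reciprocity: 7 ≡ 3 and 203 ≡ 3 (mod 4), so (7/203) = −(203/7).
Reduce top mod 7: now compute (0/7).
Top reduces to 0: gcd > 1, so the symbol is 0.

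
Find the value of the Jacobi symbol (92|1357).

0

Pull out 2^2: since 1357 ≡ 5 (mod 8), (2/1357) = -1, so (2/1357)^2 = +1.
Reciprocity: 23 ≡ 3 and 1357 ≡ 1 (mod 4), so (23/1357) = +(1357/23).
Reduce top mod 23: now compute (0/23).
Top reduces to 0: gcd > 1, so the symbol is 0.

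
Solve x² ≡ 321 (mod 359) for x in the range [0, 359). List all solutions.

46, 313

Since 359 ≡ 3 (mod 4), a square root of 321 is 321^((359+1)/4) = 321^90 mod 359.
Repeated squaring: 321^2≡8, 321^4≡64, 321^8≡147, 321^16≡69, 321^32≡94, 321^64≡220 (mod 359).
321^90 = 321^(64+16+8+2) ≡ 46 (mod 359).
Check: 46² = 2116 ≡ 321 (mod 359). The two roots are 46 and 313.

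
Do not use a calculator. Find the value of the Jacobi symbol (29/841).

0

Reciprocity: 29 ≡ 1 and 841 ≡ 1 (mod 4), so (29/841) = +(841/29).
Reduce top mod 29: now compute (0/29).
Top reduces to 0: gcd > 1, so the symbol is 0.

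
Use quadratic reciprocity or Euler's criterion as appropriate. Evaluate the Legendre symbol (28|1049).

-1

Pull out 2^2: since 1049 ≡ 1 (mod 8), (2/1049) = +1, so (2/1049)^2 = +1.
Reciprocity: 7 ≡ 3 and 1049 ≡ 1 (mod 4), so (7/1049) = +(1049/7).
Reduce top mod 7: now compute (6/7).
Pull out 2: since 7 ≡ 7 (mod 8), (2/7) = +1.
Reciprocity: 3 ≡ 3 and 7 ≡ 3 (mod 4), so (3/7) = −(7/3).
Reduce top mod 3: now compute (1/3).
Reached (1/3) = 1. Collecting the sign flips along the way, the symbol is -1.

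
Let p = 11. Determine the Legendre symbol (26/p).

Euler's criterion: (26/11) ≡ 4^5 (mod 11).
4^2 ≡ 5 (mod 11)
4^4 ≡ 3 (mod 11)
4^5 = 4^(4+1) ≡ 1 (mod 11).
Result is 1, so (26/11) = 1.

1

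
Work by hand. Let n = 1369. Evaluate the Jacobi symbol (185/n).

0

Reciprocity: 185 ≡ 1 and 1369 ≡ 1 (mod 4), so (185/1369) = +(1369/185).
Reduce top mod 185: now compute (74/185).
Pull out 2: since 185 ≡ 1 (mod 8), (2/185) = +1.
Reciprocity: 37 ≡ 1 and 185 ≡ 1 (mod 4), so (37/185) = +(185/37).
Reduce top mod 37: now compute (0/37).
Top reduces to 0: gcd > 1, so the symbol is 0.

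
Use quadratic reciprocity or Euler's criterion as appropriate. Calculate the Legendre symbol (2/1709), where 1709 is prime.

-1

Pull out 2: since 1709 ≡ 5 (mod 8), (2/1709) = -1.
Reached (1/1709) = 1. Collecting the sign flips along the way, the symbol is -1.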